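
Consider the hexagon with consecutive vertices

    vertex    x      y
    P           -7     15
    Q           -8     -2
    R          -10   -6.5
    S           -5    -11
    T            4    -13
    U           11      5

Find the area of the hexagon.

Σ = (134) + (32) + (77.5) + (109) + (163) + (200) = 715.5
Area = |Σ|/2 = 357.75.

357.75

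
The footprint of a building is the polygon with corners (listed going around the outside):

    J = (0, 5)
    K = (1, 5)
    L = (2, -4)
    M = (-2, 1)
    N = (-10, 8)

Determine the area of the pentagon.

40.5

Apply Gauss's area formula: 2A = Σ (x_i·y_{i+1} − x_{i+1}·y_i), indices taken mod 5.
Cross-terms: -5, -14, -6, -6, -50  ⇒  Σ = -81
Area = |Σ|/2 = 40.5.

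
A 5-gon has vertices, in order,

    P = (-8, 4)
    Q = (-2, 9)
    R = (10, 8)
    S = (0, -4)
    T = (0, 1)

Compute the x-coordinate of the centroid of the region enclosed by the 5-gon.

Apply the shoelace formula. First the cross-terms c_i = x_i·y_{i+1} − x_{i+1}·y_i:
  -64, -106, -40, 0, 8  ⇒  2A = -202, A = -101.
Then Σ (x_i + x_{i+1})·c_i = -672, so x̄ = -672 / (6·(-101)) = 112/101.

112/101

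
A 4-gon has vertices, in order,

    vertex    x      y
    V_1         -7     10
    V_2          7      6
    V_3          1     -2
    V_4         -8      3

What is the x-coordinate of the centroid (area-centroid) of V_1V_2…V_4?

Apply the surveyor's formula. First the cross-terms c_i = x_i·y_{i+1} − x_{i+1}·y_i:
  -112, -20, -13, -59  ⇒  2A = -204, A = -102.
Then Σ (x_i + x_{i+1})·c_i = 816, so x̄ = 816 / (6·(-102)) = -4/3.

-4/3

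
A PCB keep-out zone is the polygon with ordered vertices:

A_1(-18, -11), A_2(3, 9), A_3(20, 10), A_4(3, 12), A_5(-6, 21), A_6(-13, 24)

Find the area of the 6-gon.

385

A_1→A_2: (-18)(9) − (3)(-11) = -129
A_2→A_3: (3)(10) − (20)(9) = -150
A_3→A_4: (20)(12) − (3)(10) = 210
A_4→A_5: (3)(21) − (-6)(12) = 135
A_5→A_6: (-6)(24) − (-13)(21) = 129
A_6→A_1: (-13)(-11) − (-18)(24) = 575
Σ = 770
Area = |Σ|/2 = 385.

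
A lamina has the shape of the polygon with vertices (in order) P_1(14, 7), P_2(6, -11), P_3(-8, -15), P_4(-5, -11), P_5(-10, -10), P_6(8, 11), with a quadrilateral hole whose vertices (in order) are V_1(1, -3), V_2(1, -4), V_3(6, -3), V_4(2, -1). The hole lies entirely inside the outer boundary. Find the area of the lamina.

267

Outer boundary:
P_1→P_2: (14)(-11) − (6)(7) = -196
P_2→P_3: (6)(-15) − (-8)(-11) = -178
P_3→P_4: (-8)(-11) − (-5)(-15) = 13
P_4→P_5: (-5)(-10) − (-10)(-11) = -60
P_5→P_6: (-10)(11) − (8)(-10) = -30
P_6→P_1: (8)(7) − (14)(11) = -98
Σ = -549
Area = |Σ|/2 = 274.5.
Hole:
V_1→V_2: (1)(-4) − (1)(-3) = -1
V_2→V_3: (1)(-3) − (6)(-4) = 21
V_3→V_4: (6)(-1) − (2)(-3) = 0
V_4→V_1: (2)(-3) − (1)(-1) = -5
Σ = 15
Area = |Σ|/2 = 7.5.
Net area = 274.5 − 7.5 = 267.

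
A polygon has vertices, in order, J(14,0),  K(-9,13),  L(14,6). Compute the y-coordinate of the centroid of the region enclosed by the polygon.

Apply Gauss's area formula. First the cross-terms c_i = x_i·y_{i+1} − x_{i+1}·y_i:
  182, -236, -84  ⇒  2A = -138, A = -69.
Then Σ (y_i + y_{i+1})·c_i = -2622, so ȳ = -2622 / (6·(-69)) = 19/3.

19/3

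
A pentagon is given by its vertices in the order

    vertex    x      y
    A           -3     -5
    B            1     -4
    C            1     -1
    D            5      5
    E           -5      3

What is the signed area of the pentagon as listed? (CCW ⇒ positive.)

Apply the surveyor's formula: 2A = Σ (x_i·y_{i+1} − x_{i+1}·y_i), indices taken mod 5.
Σ = (17) + (3) + (10) + (40) + (34) = 104
Signed area = Σ/2 = 52 (positive ⇒ counter-clockwise traversal).

52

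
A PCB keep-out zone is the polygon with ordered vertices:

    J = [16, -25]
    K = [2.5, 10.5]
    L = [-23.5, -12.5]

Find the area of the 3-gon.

616.75

Cross-terms: 230.5, 215.5, 787.5  ⇒  Σ = 1233.5
Area = |Σ|/2 = 616.75.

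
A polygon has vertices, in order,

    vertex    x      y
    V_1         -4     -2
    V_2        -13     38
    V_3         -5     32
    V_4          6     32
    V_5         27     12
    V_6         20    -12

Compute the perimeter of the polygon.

|V_1V_2| = √((-9)² + (40)²) = √1681 = 41
|V_2V_3| = √((8)² + (-6)²) = √100 = 10
|V_3V_4| = √((11)² + (0)²) = √121 = 11
|V_4V_5| = √((21)² + (-20)²) = √841 = 29
|V_5V_6| = √((-7)² + (-24)²) = √625 = 25
|V_6V_1| = √((-24)² + (10)²) = √676 = 26
Perimeter = 41 + 10 + 11 + 29 + 25 + 26 = 142.

142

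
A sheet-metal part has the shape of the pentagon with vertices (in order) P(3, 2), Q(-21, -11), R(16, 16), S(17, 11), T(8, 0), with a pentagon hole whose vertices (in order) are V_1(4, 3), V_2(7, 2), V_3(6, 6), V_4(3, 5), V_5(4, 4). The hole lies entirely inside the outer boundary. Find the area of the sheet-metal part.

Outer boundary:
Apply the shoelace (surveyor's) formula: 2A = Σ (x_i·y_{i+1} − x_{i+1}·y_i), indices taken mod 5.
P→Q: (3)(-11) − (-21)(2) = 9
Q→R: (-21)(16) − (16)(-11) = -160
R→S: (16)(11) − (17)(16) = -96
S→T: (17)(0) − (8)(11) = -88
T→P: (8)(2) − (3)(0) = 16
Σ = -319
Area = |Σ|/2 = 159.5.
Hole:
Apply the shoelace formula: 2A = Σ (x_i·y_{i+1} − x_{i+1}·y_i), indices taken mod 5.
Σ = (-13) + (30) + (12) + (-8) + (-4) = 17
Area = |Σ|/2 = 8.5.
Net area = 159.5 − 8.5 = 151.

151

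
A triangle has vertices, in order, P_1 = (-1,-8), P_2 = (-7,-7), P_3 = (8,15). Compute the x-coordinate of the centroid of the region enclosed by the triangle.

Apply the shoelace (surveyor's) formula. First the cross-terms c_i = x_i·y_{i+1} − x_{i+1}·y_i:
  -49, -49, -49  ⇒  2A = -147, A = -73.5.
Then Σ (x_i + x_{i+1})·c_i = 0, so x̄ = 0 / (6·(-73.5)) = 0.

0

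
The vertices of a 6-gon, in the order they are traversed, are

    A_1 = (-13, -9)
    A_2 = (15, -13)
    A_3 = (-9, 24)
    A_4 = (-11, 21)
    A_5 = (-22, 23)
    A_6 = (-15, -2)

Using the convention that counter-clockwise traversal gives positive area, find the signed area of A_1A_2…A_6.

Cross-terms: 304, 243, 75, 209, 389, 109  ⇒  Σ = 1329
Signed area = Σ/2 = 664.5 (positive ⇒ counter-clockwise traversal).

664.5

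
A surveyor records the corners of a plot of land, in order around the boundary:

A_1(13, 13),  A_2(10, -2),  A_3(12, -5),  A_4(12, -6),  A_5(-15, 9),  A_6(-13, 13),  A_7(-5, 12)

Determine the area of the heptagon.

283

Apply the shoelace formula: 2A = Σ (x_i·y_{i+1} − x_{i+1}·y_i), indices taken mod 7.
A_1→A_2: (13)(-2) − (10)(13) = -156
A_2→A_3: (10)(-5) − (12)(-2) = -26
A_3→A_4: (12)(-6) − (12)(-5) = -12
A_4→A_5: (12)(9) − (-15)(-6) = 18
A_5→A_6: (-15)(13) − (-13)(9) = -78
A_6→A_7: (-13)(12) − (-5)(13) = -91
A_7→A_1: (-5)(13) − (13)(12) = -221
Σ = -566
Area = |Σ|/2 = 283.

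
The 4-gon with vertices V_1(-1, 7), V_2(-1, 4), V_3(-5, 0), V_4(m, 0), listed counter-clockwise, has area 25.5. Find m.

Write out the shoelace sum; only the two edges meeting at V_4 involve m:
2·Area = [((-5)·0 − m·0) + (m·7 − (-1)·0)] + 23
       = 7·m + 23 = 51
⇒ m = 4.

4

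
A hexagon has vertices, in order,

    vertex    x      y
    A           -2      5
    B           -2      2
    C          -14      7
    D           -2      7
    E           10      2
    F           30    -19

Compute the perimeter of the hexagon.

|AB| = √((0)² + (-3)²) = √9 = 3
|BC| = √((-12)² + (5)²) = √169 = 13
|CD| = √((12)² + (0)²) = √144 = 12
|DE| = √((12)² + (-5)²) = √169 = 13
|EF| = √((20)² + (-21)²) = √841 = 29
|FA| = √((-32)² + (24)²) = √1600 = 40
Perimeter = 3 + 13 + 12 + 13 + 29 + 40 = 110.

110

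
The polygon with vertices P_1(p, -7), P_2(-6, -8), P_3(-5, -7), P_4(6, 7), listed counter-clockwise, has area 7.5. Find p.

-6

Write out the shoelace sum; only the two edges meeting at P_1 involve p:
2·Area = [(6·(-7) − p·7) + (p·(-8) − (-6)·(-7))] + 9
       = -15·p + -75 = 15
⇒ p = -6.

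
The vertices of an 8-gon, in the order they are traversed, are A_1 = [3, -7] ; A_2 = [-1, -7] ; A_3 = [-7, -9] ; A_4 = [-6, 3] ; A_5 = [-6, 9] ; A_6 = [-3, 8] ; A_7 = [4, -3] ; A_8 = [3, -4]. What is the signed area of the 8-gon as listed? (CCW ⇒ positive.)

-119.5

Σ = (-28) + (-40) + (-75) + (-36) + (-21) + (-23) + (-7) + (-9) = -239
Signed area = Σ/2 = -119.5 (negative ⇒ clockwise traversal).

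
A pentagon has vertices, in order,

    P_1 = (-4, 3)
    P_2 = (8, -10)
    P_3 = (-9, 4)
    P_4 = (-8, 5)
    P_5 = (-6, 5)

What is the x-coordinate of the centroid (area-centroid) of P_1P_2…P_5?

Apply Gauss's area formula. First the cross-terms c_i = x_i·y_{i+1} − x_{i+1}·y_i:
  16, -58, -13, -10, 2  ⇒  2A = -63, A = -31.5.
Then Σ (x_i + x_{i+1})·c_i = 463, so x̄ = 463 / (6·(-31.5)) = -463/189.

-463/189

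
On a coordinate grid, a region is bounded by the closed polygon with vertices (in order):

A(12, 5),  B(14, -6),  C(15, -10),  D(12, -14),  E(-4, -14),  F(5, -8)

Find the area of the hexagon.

141.5

A→B: (12)(-6) − (14)(5) = -142
B→C: (14)(-10) − (15)(-6) = -50
C→D: (15)(-14) − (12)(-10) = -90
D→E: (12)(-14) − (-4)(-14) = -224
E→F: (-4)(-8) − (5)(-14) = 102
F→A: (5)(5) − (12)(-8) = 121
Σ = -283
Area = |Σ|/2 = 141.5.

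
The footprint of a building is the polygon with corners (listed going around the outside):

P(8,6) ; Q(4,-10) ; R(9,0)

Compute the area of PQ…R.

20

Apply the shoelace formula: 2A = Σ (x_i·y_{i+1} − x_{i+1}·y_i), indices taken mod 3.
P→Q: (8)(-10) − (4)(6) = -104
Q→R: (4)(0) − (9)(-10) = 90
R→P: (9)(6) − (8)(0) = 54
Σ = 40
Area = |Σ|/2 = 20.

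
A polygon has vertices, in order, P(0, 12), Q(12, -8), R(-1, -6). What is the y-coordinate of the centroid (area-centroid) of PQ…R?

Apply the surveyor's formula. First the cross-terms c_i = x_i·y_{i+1} − x_{i+1}·y_i:
  -144, -80, -12  ⇒  2A = -236, A = -118.
Then Σ (y_i + y_{i+1})·c_i = 472, so ȳ = 472 / (6·(-118)) = -2/3.

-2/3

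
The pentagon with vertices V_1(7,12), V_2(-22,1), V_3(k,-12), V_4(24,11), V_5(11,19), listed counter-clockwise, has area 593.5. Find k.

3

The doubled signed area Σ (x_i y_{i+1} − x_{i+1} y_i) is linear in k.
With k=0 it equals 1157; the coefficient of k is 10 (from the two edges through V_3).
So 10·k + 1157 = 2·593.5 = 1187 ⇒ k = 3.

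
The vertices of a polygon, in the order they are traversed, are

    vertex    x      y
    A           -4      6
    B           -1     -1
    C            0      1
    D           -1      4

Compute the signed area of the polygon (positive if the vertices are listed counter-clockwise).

10

Cross-terms: 10, -1, 1, 10  ⇒  Σ = 20
Signed area = Σ/2 = 10 (positive ⇒ counter-clockwise traversal).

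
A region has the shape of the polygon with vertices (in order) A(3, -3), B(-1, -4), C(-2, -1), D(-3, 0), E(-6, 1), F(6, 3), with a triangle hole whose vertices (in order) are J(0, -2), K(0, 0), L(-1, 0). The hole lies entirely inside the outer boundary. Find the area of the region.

38.5

Outer boundary:
Apply the surveyor's formula: 2A = Σ (x_i·y_{i+1} − x_{i+1}·y_i), indices taken mod 6.
Σ = (-15) + (-7) + (-3) + (-3) + (-24) + (-27) = -79
Area = |Σ|/2 = 39.5.
Hole:
Cross-terms: 0, 0, 2  ⇒  Σ = 2
Area = |Σ|/2 = 1.
Net area = 39.5 − 1 = 38.5.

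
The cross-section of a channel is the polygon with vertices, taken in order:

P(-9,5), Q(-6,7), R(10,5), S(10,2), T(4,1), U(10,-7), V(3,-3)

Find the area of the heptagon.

Apply the surveyor's formula: 2A = Σ (x_i·y_{i+1} − x_{i+1}·y_i), indices taken mod 7.
Σ = (-33) + (-100) + (-30) + (2) + (-38) + (-9) + (-12) = -220
Area = |Σ|/2 = 110.

110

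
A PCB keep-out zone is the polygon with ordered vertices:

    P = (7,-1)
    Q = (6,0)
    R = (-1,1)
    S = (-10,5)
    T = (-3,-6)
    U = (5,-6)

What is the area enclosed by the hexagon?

Apply the surveyor's formula: 2A = Σ (x_i·y_{i+1} − x_{i+1}·y_i), indices taken mod 6.
Σ = (6) + (6) + (5) + (75) + (48) + (37) = 177
Area = |Σ|/2 = 88.5.

88.5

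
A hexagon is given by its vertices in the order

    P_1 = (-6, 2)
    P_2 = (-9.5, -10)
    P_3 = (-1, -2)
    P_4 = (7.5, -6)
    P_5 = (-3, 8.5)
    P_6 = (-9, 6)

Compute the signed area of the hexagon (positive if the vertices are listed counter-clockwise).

Σ = (79) + (9) + (21) + (45.75) + (58.5) + (18) = 231.25
Signed area = Σ/2 = 115.625 (positive ⇒ counter-clockwise traversal).

115.625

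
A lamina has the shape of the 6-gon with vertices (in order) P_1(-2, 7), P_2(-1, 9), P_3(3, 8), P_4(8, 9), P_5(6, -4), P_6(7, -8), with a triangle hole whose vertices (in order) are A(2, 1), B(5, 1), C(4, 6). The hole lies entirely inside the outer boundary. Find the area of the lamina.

Outer boundary:
Apply the surveyor's formula: 2A = Σ (x_i·y_{i+1} − x_{i+1}·y_i), indices taken mod 6.
Σ = (-11) + (-35) + (-37) + (-86) + (-20) + (33) = -156
Area = |Σ|/2 = 78.
Hole:
Σ = (-3) + (26) + (-8) = 15
Area = |Σ|/2 = 7.5.
Net area = 78 − 7.5 = 70.5.

70.5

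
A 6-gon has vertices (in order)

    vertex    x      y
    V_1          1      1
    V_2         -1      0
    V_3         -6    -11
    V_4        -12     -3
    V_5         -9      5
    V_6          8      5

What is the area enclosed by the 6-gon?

135.5

V_1→V_2: (1)(0) − (-1)(1) = 1
V_2→V_3: (-1)(-11) − (-6)(0) = 11
V_3→V_4: (-6)(-3) − (-12)(-11) = -114
V_4→V_5: (-12)(5) − (-9)(-3) = -87
V_5→V_6: (-9)(5) − (8)(5) = -85
V_6→V_1: (8)(1) − (1)(5) = 3
Σ = -271
Area = |Σ|/2 = 135.5.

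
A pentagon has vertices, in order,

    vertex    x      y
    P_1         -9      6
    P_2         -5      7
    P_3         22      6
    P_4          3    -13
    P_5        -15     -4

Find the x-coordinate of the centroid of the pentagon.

Apply the surveyor's formula. First the cross-terms c_i = x_i·y_{i+1} − x_{i+1}·y_i:
  -33, -184, -304, -207, -126  ⇒  2A = -854, A = -427.
Then Σ (x_i + x_{i+1})·c_i = -4758, so x̄ = -4758 / (6·(-427)) = 13/7.

13/7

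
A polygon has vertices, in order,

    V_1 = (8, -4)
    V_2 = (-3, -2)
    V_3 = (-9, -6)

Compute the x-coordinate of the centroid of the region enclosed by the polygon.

Apply Gauss's area formula. First the cross-terms c_i = x_i·y_{i+1} − x_{i+1}·y_i:
  -28, 0, 84  ⇒  2A = 56, A = 28.
Then Σ (x_i + x_{i+1})·c_i = -224, so x̄ = -224 / (6·28) = -4/3.

-4/3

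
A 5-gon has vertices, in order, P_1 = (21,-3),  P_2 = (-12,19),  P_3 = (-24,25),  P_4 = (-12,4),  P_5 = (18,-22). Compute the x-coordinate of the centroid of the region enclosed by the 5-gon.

13/7

Apply the surveyor's formula. First the cross-terms c_i = x_i·y_{i+1} − x_{i+1}·y_i:
  363, 156, 204, 192, 408  ⇒  2A = 1323, A = 661.5.
Then Σ (x_i + x_{i+1})·c_i = 7371, so x̄ = 7371 / (6·661.5) = 13/7.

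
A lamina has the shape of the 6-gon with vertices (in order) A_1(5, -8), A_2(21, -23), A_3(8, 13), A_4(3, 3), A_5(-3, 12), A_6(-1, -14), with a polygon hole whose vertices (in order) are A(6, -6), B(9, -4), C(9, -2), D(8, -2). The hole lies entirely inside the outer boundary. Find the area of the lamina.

331

Outer boundary:
Apply the surveyor's formula: 2A = Σ (x_i·y_{i+1} − x_{i+1}·y_i), indices taken mod 6.
A_1→A_2: (5)(-23) − (21)(-8) = 53
A_2→A_3: (21)(13) − (8)(-23) = 457
A_3→A_4: (8)(3) − (3)(13) = -15
A_4→A_5: (3)(12) − (-3)(3) = 45
A_5→A_6: (-3)(-14) − (-1)(12) = 54
A_6→A_1: (-1)(-8) − (5)(-14) = 78
Σ = 672
Area = |Σ|/2 = 336.
Hole:
Apply the shoelace (surveyor's) formula: 2A = Σ (x_i·y_{i+1} − x_{i+1}·y_i), indices taken mod 4.
Cross-terms: 30, 18, -2, -36  ⇒  Σ = 10
Area = |Σ|/2 = 5.
Net area = 336 − 5 = 331.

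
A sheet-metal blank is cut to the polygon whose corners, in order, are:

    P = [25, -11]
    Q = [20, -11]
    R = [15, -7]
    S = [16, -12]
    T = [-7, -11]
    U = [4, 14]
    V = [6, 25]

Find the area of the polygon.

Σ = (-55) + (25) + (-68) + (-260) + (-54) + (16) + (-691) = -1087
Area = |Σ|/2 = 543.5.

543.5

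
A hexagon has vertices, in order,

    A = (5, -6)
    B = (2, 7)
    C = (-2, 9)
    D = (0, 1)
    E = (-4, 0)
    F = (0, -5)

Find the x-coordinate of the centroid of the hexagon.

181/189

Apply the shoelace formula. First the cross-terms c_i = x_i·y_{i+1} − x_{i+1}·y_i:
  47, 32, -2, 4, 20, 25  ⇒  2A = 126, A = 63.
Then Σ (x_i + x_{i+1})·c_i = 362, so x̄ = 362 / (6·63) = 181/189.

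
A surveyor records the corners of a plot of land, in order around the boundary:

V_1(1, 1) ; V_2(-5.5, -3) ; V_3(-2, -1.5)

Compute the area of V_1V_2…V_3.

Apply Gauss's area formula: 2A = Σ (x_i·y_{i+1} − x_{i+1}·y_i), indices taken mod 3.
Σ = (2.5) + (2.25) + (-0.5) = 4.25
Area = |Σ|/2 = 2.125.

2.125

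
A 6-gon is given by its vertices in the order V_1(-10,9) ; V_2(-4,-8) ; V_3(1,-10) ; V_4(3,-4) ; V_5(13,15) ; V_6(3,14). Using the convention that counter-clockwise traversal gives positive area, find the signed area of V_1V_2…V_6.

295.5

Apply Gauss's area formula: 2A = Σ (x_i·y_{i+1} − x_{i+1}·y_i), indices taken mod 6.
V_1→V_2: (-10)(-8) − (-4)(9) = 116
V_2→V_3: (-4)(-10) − (1)(-8) = 48
V_3→V_4: (1)(-4) − (3)(-10) = 26
V_4→V_5: (3)(15) − (13)(-4) = 97
V_5→V_6: (13)(14) − (3)(15) = 137
V_6→V_1: (3)(9) − (-10)(14) = 167
Σ = 591
Signed area = Σ/2 = 295.5 (positive ⇒ counter-clockwise traversal).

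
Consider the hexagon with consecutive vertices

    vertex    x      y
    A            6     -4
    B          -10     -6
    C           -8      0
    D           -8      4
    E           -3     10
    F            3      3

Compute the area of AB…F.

146.5

Σ = (-76) + (-48) + (-32) + (-68) + (-39) + (-30) = -293
Area = |Σ|/2 = 146.5.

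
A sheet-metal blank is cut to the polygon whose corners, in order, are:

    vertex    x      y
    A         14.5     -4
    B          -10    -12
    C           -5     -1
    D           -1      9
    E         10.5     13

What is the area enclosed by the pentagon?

324

Apply the shoelace formula: 2A = Σ (x_i·y_{i+1} − x_{i+1}·y_i), indices taken mod 5.
Cross-terms: -214, -50, -46, -107.5, -230.5  ⇒  Σ = -648
Area = |Σ|/2 = 324.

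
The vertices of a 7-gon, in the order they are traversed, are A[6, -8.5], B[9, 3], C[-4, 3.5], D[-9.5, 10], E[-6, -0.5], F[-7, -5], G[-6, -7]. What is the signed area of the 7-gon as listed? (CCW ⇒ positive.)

167.25

Apply the surveyor's formula: 2A = Σ (x_i·y_{i+1} − x_{i+1}·y_i), indices taken mod 7.
A→B: (6)(3) − (9)(-8.5) = 94.5
B→C: (9)(3.5) − (-4)(3) = 43.5
C→D: (-4)(10) − (-9.5)(3.5) = -6.75
D→E: (-9.5)(-0.5) − (-6)(10) = 64.75
E→F: (-6)(-5) − (-7)(-0.5) = 26.5
F→G: (-7)(-7) − (-6)(-5) = 19
G→A: (-6)(-8.5) − (6)(-7) = 93
Σ = 334.5
Signed area = Σ/2 = 167.25 (positive ⇒ counter-clockwise traversal).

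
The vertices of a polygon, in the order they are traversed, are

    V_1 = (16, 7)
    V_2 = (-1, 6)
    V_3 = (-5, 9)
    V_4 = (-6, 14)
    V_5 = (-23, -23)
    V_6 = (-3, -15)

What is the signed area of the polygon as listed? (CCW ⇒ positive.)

531.5

Apply the shoelace (surveyor's) formula: 2A = Σ (x_i·y_{i+1} − x_{i+1}·y_i), indices taken mod 6.
V_1→V_2: (16)(6) − (-1)(7) = 103
V_2→V_3: (-1)(9) − (-5)(6) = 21
V_3→V_4: (-5)(14) − (-6)(9) = -16
V_4→V_5: (-6)(-23) − (-23)(14) = 460
V_5→V_6: (-23)(-15) − (-3)(-23) = 276
V_6→V_1: (-3)(7) − (16)(-15) = 219
Σ = 1063
Signed area = Σ/2 = 531.5 (positive ⇒ counter-clockwise traversal).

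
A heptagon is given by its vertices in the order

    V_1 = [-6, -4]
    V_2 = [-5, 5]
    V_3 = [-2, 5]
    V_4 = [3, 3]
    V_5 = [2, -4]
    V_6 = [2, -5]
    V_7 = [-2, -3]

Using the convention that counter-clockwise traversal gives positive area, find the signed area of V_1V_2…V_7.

Σ = (-50) + (-15) + (-21) + (-18) + (-2) + (-16) + (-10) = -132
Signed area = Σ/2 = -66 (negative ⇒ clockwise traversal).

-66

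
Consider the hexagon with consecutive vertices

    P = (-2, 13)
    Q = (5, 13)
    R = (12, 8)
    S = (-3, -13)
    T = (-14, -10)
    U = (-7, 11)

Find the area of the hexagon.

Σ = (-91) + (-116) + (-132) + (-152) + (-224) + (-69) = -784
Area = |Σ|/2 = 392.

392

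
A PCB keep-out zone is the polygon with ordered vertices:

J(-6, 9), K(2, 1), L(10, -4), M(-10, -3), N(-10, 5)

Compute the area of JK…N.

126

Apply Gauss's area formula: 2A = Σ (x_i·y_{i+1} − x_{i+1}·y_i), indices taken mod 5.
Σ = (-24) + (-18) + (-70) + (-80) + (-60) = -252
Area = |Σ|/2 = 126.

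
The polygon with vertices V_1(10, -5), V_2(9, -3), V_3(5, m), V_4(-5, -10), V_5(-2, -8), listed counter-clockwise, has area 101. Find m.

8

Write out the shoelace sum; only the two edges meeting at V_3 involve m:
2·Area = [(9·m − 5·(-3)) + (5·(-10) − (-5)·m)] + 125
       = 14·m + 90 = 202
⇒ m = 8.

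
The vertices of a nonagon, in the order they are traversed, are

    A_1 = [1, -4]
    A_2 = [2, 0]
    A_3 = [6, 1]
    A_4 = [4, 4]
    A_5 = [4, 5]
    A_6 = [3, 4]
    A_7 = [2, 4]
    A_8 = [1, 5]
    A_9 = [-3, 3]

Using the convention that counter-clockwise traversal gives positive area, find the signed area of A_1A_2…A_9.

36

A_1→A_2: (1)(0) − (2)(-4) = 8
A_2→A_3: (2)(1) − (6)(0) = 2
A_3→A_4: (6)(4) − (4)(1) = 20
A_4→A_5: (4)(5) − (4)(4) = 4
A_5→A_6: (4)(4) − (3)(5) = 1
A_6→A_7: (3)(4) − (2)(4) = 4
A_7→A_8: (2)(5) − (1)(4) = 6
A_8→A_9: (1)(3) − (-3)(5) = 18
A_9→A_1: (-3)(-4) − (1)(3) = 9
Σ = 72
Signed area = Σ/2 = 36 (positive ⇒ counter-clockwise traversal).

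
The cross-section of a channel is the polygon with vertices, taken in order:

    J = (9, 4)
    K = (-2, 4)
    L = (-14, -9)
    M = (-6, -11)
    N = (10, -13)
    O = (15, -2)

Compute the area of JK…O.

Apply the shoelace (surveyor's) formula: 2A = Σ (x_i·y_{i+1} − x_{i+1}·y_i), indices taken mod 6.
Σ = (44) + (74) + (100) + (188) + (175) + (78) = 659
Area = |Σ|/2 = 329.5.

329.5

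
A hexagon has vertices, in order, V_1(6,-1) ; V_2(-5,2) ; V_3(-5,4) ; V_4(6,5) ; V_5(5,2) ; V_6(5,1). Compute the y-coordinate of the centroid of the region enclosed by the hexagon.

Apply Gauss's area formula. First the cross-terms c_i = x_i·y_{i+1} − x_{i+1}·y_i:
  7, -10, -49, -13, -5, -11  ⇒  2A = -81, A = -40.5.
Then Σ (y_i + y_{i+1})·c_i = -600, so ȳ = -600 / (6·(-40.5)) = 200/81.

200/81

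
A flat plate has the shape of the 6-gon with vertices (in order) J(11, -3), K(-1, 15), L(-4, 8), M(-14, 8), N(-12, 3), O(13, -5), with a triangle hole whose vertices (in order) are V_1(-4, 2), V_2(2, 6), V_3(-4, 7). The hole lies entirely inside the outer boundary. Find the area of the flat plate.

177.5

Outer boundary:
J→K: (11)(15) − (-1)(-3) = 162
K→L: (-1)(8) − (-4)(15) = 52
L→M: (-4)(8) − (-14)(8) = 80
M→N: (-14)(3) − (-12)(8) = 54
N→O: (-12)(-5) − (13)(3) = 21
O→J: (13)(-3) − (11)(-5) = 16
Σ = 385
Area = |Σ|/2 = 192.5.
Hole:
Σ = (-28) + (38) + (20) = 30
Area = |Σ|/2 = 15.
Net area = 192.5 − 15 = 177.5.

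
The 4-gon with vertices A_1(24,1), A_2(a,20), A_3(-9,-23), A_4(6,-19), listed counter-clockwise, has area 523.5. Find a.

Write out the shoelace sum; only the two edges meeting at A_2 involve a:
2·Area = [(24·20 − a·1) + (a·(-23) − (-9)·20)] + 771
       = -24·a + 1431 = 1047
⇒ a = 16.

16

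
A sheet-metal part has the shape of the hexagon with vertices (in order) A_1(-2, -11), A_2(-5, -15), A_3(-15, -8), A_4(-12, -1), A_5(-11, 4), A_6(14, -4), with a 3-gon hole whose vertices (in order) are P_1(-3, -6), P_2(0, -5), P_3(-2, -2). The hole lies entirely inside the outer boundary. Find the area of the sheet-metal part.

256.5

Outer boundary:
Apply the surveyor's formula: 2A = Σ (x_i·y_{i+1} − x_{i+1}·y_i), indices taken mod 6.
Σ = (-25) + (-185) + (-81) + (-59) + (-12) + (-162) = -524
Area = |Σ|/2 = 262.
Hole:
Σ = (15) + (-10) + (6) = 11
Area = |Σ|/2 = 5.5.
Net area = 262 − 5.5 = 256.5.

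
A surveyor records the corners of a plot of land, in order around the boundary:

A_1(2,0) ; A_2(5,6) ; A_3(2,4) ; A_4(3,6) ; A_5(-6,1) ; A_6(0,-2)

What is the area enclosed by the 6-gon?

Apply the shoelace formula: 2A = Σ (x_i·y_{i+1} − x_{i+1}·y_i), indices taken mod 6.
A_1→A_2: (2)(6) − (5)(0) = 12
A_2→A_3: (5)(4) − (2)(6) = 8
A_3→A_4: (2)(6) − (3)(4) = 0
A_4→A_5: (3)(1) − (-6)(6) = 39
A_5→A_6: (-6)(-2) − (0)(1) = 12
A_6→A_1: (0)(0) − (2)(-2) = 4
Σ = 75
Area = |Σ|/2 = 37.5.

37.5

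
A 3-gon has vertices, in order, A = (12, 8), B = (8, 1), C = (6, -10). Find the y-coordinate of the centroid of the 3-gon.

-1/3

Apply the surveyor's formula. First the cross-terms c_i = x_i·y_{i+1} − x_{i+1}·y_i:
  -52, -86, 168  ⇒  2A = 30, A = 15.
Then Σ (y_i + y_{i+1})·c_i = -30, so ȳ = -30 / (6·15) = -1/3.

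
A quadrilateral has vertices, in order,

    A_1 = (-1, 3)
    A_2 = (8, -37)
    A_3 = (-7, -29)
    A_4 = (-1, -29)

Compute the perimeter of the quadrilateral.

|A_1A_2| = √((9)² + (-40)²) = √1681 = 41
|A_2A_3| = √((-15)² + (8)²) = √289 = 17
|A_3A_4| = √((6)² + (0)²) = √36 = 6
|A_4A_1| = √((0)² + (32)²) = √1024 = 32
Perimeter = 41 + 17 + 6 + 32 = 96.

96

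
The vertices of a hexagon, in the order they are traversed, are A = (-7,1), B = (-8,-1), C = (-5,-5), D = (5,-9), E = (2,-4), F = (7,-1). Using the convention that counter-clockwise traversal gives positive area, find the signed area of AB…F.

72

Apply the shoelace (surveyor's) formula: 2A = Σ (x_i·y_{i+1} − x_{i+1}·y_i), indices taken mod 6.
A→B: (-7)(-1) − (-8)(1) = 15
B→C: (-8)(-5) − (-5)(-1) = 35
C→D: (-5)(-9) − (5)(-5) = 70
D→E: (5)(-4) − (2)(-9) = -2
E→F: (2)(-1) − (7)(-4) = 26
F→A: (7)(1) − (-7)(-1) = 0
Σ = 144
Signed area = Σ/2 = 72 (positive ⇒ counter-clockwise traversal).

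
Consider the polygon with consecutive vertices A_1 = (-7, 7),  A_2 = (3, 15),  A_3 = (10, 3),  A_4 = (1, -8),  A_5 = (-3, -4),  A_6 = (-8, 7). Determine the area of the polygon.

Σ = (-126) + (-141) + (-83) + (-28) + (-53) + (-7) = -438
Area = |Σ|/2 = 219.

219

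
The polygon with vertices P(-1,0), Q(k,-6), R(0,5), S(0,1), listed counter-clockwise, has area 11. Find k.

The doubled signed area Σ (x_i y_{i+1} − x_{i+1} y_i) is linear in k.
With k=0 it equals 7; the coefficient of k is 5 (from the two edges through Q).
So 5·k + 7 = 2·11 = 22 ⇒ k = 3.

3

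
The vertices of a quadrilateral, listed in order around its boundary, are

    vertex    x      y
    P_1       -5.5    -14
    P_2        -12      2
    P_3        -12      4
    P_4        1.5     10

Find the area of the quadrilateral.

P_1→P_2: (-5.5)(2) − (-12)(-14) = -179
P_2→P_3: (-12)(4) − (-12)(2) = -24
P_3→P_4: (-12)(10) − (1.5)(4) = -126
P_4→P_1: (1.5)(-14) − (-5.5)(10) = 34
Σ = -295
Area = |Σ|/2 = 147.5.

147.5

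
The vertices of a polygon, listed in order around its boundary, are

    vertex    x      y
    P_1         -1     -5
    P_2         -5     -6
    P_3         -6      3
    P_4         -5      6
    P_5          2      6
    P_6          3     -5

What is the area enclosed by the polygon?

Apply the shoelace (surveyor's) formula: 2A = Σ (x_i·y_{i+1} − x_{i+1}·y_i), indices taken mod 6.
Σ = (-19) + (-51) + (-21) + (-42) + (-28) + (-20) = -181
Area = |Σ|/2 = 90.5.

90.5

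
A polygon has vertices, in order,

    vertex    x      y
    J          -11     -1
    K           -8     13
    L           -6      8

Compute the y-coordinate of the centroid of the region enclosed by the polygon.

20/3

Apply the surveyor's formula. First the cross-terms c_i = x_i·y_{i+1} − x_{i+1}·y_i:
  -151, 14, 94  ⇒  2A = -43, A = -21.5.
Then Σ (y_i + y_{i+1})·c_i = -860, so ȳ = -860 / (6·(-21.5)) = 20/3.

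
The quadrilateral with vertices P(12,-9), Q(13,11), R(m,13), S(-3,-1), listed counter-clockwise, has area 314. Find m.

Write out the shoelace sum; only the two edges meeting at R involve m:
2·Area = [(13·13 − m·11) + (m·(-1) − (-3)·13)] + 288
       = -12·m + 496 = 628
⇒ m = -11.

-11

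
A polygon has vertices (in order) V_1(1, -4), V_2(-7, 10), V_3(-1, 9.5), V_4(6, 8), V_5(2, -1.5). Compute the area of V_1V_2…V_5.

85.5

Cross-terms: -18, -56.5, -65, -25, -6.5  ⇒  Σ = -171
Area = |Σ|/2 = 85.5.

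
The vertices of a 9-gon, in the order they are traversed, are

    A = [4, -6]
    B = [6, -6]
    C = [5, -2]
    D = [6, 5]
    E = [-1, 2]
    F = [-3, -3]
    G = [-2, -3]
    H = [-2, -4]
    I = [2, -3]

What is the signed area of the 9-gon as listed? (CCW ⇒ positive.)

Σ = (12) + (18) + (37) + (17) + (9) + (3) + (2) + (14) + (0) = 112
Signed area = Σ/2 = 56 (positive ⇒ counter-clockwise traversal).

56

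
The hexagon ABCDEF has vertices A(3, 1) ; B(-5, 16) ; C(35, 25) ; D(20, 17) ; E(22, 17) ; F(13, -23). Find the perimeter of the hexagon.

|AB| = √((-8)² + (15)²) = √289 = 17
|BC| = √((40)² + (9)²) = √1681 = 41
|CD| = √((-15)² + (-8)²) = √289 = 17
|DE| = √((2)² + (0)²) = √4 = 2
|EF| = √((-9)² + (-40)²) = √1681 = 41
|FA| = √((-10)² + (24)²) = √676 = 26
Perimeter = 17 + 41 + 17 + 2 + 41 + 26 = 144.

144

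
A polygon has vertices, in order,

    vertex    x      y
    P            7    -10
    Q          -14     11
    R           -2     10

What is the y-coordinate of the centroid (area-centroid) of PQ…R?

11/3

Apply the shoelace formula. First the cross-terms c_i = x_i·y_{i+1} − x_{i+1}·y_i:
  -63, -118, -50  ⇒  2A = -231, A = -115.5.
Then Σ (y_i + y_{i+1})·c_i = -2541, so ȳ = -2541 / (6·(-115.5)) = 11/3.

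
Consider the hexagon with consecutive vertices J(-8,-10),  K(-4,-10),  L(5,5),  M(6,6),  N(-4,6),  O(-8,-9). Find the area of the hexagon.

Apply the shoelace formula: 2A = Σ (x_i·y_{i+1} − x_{i+1}·y_i), indices taken mod 6.
Σ = (40) + (30) + (0) + (60) + (84) + (8) = 222
Area = |Σ|/2 = 111.

111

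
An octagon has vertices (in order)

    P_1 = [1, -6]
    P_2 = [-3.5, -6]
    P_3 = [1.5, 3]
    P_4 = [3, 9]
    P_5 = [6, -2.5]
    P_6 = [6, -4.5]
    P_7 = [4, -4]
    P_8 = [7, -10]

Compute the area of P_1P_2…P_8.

Apply the shoelace formula: 2A = Σ (x_i·y_{i+1} − x_{i+1}·y_i), indices taken mod 8.
Σ = (-27) + (-1.5) + (4.5) + (-61.5) + (-12) + (-6) + (-12) + (-32) = -147.5
Area = |Σ|/2 = 73.75.

73.75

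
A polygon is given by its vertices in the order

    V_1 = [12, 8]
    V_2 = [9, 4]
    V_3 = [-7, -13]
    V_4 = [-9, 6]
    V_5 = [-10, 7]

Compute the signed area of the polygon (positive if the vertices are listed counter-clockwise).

-219.5

Apply the shoelace formula: 2A = Σ (x_i·y_{i+1} − x_{i+1}·y_i), indices taken mod 5.
Σ = (-24) + (-89) + (-159) + (-3) + (-164) = -439
Signed area = Σ/2 = -219.5 (negative ⇒ clockwise traversal).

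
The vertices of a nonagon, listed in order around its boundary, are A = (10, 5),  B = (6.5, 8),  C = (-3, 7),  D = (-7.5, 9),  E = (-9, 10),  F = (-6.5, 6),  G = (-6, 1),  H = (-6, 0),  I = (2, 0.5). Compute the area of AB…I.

Apply the shoelace formula: 2A = Σ (x_i·y_{i+1} − x_{i+1}·y_i), indices taken mod 9.
A→B: (10)(8) − (6.5)(5) = 47.5
B→C: (6.5)(7) − (-3)(8) = 69.5
C→D: (-3)(9) − (-7.5)(7) = 25.5
D→E: (-7.5)(10) − (-9)(9) = 6
E→F: (-9)(6) − (-6.5)(10) = 11
F→G: (-6.5)(1) − (-6)(6) = 29.5
G→H: (-6)(0) − (-6)(1) = 6
H→I: (-6)(0.5) − (2)(0) = -3
I→A: (2)(5) − (10)(0.5) = 5
Σ = 197
Area = |Σ|/2 = 98.5.

98.5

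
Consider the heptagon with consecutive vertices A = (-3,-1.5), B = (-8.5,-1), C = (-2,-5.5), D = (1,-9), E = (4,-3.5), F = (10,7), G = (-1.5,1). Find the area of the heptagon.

Σ = (-9.75) + (44.75) + (23.5) + (32.5) + (63) + (20.5) + (5.25) = 179.75
Area = |Σ|/2 = 89.875.

89.875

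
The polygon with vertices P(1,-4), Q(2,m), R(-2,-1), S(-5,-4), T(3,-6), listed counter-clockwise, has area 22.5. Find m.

Write out the shoelace sum; only the two edges meeting at Q involve m:
2·Area = [(1·m − 2·(-4)) + (2·(-1) − (-2)·m)] + 39
       = 3·m + 45 = 45
⇒ m = 0.

0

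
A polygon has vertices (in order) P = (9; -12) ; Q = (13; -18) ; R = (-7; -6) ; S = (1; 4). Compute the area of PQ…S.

Apply the shoelace formula: 2A = Σ (x_i·y_{i+1} − x_{i+1}·y_i), indices taken mod 4.
P→Q: (9)(-18) − (13)(-12) = -6
Q→R: (13)(-6) − (-7)(-18) = -204
R→S: (-7)(4) − (1)(-6) = -22
S→P: (1)(-12) − (9)(4) = -48
Σ = -280
Area = |Σ|/2 = 140.

140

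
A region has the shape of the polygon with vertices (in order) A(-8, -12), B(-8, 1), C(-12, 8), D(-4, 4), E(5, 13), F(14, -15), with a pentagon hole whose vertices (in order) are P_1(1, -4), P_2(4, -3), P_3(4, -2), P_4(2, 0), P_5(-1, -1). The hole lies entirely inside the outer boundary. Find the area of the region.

Outer boundary:
Apply Gauss's area formula: 2A = Σ (x_i·y_{i+1} − x_{i+1}·y_i), indices taken mod 6.
Σ = (-104) + (-52) + (-16) + (-72) + (-257) + (-288) = -789
Area = |Σ|/2 = 394.5.
Hole:
Cross-terms: 13, 4, 4, -2, 5  ⇒  Σ = 24
Area = |Σ|/2 = 12.
Net area = 394.5 − 12 = 382.5.

382.5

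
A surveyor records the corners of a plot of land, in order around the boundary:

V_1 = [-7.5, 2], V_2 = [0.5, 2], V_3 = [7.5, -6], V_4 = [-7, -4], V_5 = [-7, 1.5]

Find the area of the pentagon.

Apply the surveyor's formula: 2A = Σ (x_i·y_{i+1} − x_{i+1}·y_i), indices taken mod 5.
V_1→V_2: (-7.5)(2) − (0.5)(2) = -16
V_2→V_3: (0.5)(-6) − (7.5)(2) = -18
V_3→V_4: (7.5)(-4) − (-7)(-6) = -72
V_4→V_5: (-7)(1.5) − (-7)(-4) = -38.5
V_5→V_1: (-7)(2) − (-7.5)(1.5) = -2.75
Σ = -147.25
Area = |Σ|/2 = 73.625.

73.625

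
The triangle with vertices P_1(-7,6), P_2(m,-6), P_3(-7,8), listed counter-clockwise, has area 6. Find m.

The doubled signed area Σ (x_i y_{i+1} − x_{i+1} y_i) is linear in m.
With m=0 it equals 14; the coefficient of m is 2 (from the two edges through P_2).
So 2·m + 14 = 2·6 = 12 ⇒ m = -1.

-1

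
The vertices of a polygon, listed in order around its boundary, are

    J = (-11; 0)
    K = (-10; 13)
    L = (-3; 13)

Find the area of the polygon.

Apply the shoelace formula: 2A = Σ (x_i·y_{i+1} − x_{i+1}·y_i), indices taken mod 3.
Σ = (-143) + (-91) + (143) = -91
Area = |Σ|/2 = 45.5.

45.5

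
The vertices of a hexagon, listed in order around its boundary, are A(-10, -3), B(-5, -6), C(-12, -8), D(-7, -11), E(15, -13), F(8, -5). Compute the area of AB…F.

150

Apply the shoelace (surveyor's) formula: 2A = Σ (x_i·y_{i+1} − x_{i+1}·y_i), indices taken mod 6.
A→B: (-10)(-6) − (-5)(-3) = 45
B→C: (-5)(-8) − (-12)(-6) = -32
C→D: (-12)(-11) − (-7)(-8) = 76
D→E: (-7)(-13) − (15)(-11) = 256
E→F: (15)(-5) − (8)(-13) = 29
F→A: (8)(-3) − (-10)(-5) = -74
Σ = 300
Area = |Σ|/2 = 150.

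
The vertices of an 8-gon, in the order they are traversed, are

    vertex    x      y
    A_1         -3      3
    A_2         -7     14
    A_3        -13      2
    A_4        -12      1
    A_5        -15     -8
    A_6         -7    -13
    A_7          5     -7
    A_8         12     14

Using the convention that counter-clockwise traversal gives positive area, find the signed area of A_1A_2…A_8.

Apply Gauss's area formula: 2A = Σ (x_i·y_{i+1} − x_{i+1}·y_i), indices taken mod 8.
Cross-terms: -21, 168, 11, 111, 139, 114, 154, 78  ⇒  Σ = 754
Signed area = Σ/2 = 377 (positive ⇒ counter-clockwise traversal).

377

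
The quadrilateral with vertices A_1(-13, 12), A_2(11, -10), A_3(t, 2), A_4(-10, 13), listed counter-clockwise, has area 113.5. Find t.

6

Write out the shoelace sum; only the two edges meeting at A_3 involve t:
2·Area = [(11·2 − t·(-10)) + (t·13 − (-10)·2)] + 47
       = 23·t + 89 = 227
⇒ t = 6.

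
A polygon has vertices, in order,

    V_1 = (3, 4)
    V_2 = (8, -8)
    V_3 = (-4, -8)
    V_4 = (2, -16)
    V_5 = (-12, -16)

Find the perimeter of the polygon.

74

|V_1V_2| = √((5)² + (-12)²) = √169 = 13
|V_2V_3| = √((-12)² + (0)²) = √144 = 12
|V_3V_4| = √((6)² + (-8)²) = √100 = 10
|V_4V_5| = √((-14)² + (0)²) = √196 = 14
|V_5V_1| = √((15)² + (20)²) = √625 = 25
Perimeter = 13 + 12 + 10 + 14 + 25 = 74.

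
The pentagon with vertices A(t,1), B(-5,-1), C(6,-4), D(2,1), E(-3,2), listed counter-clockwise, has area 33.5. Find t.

-6

The doubled signed area Σ (x_i y_{i+1} − x_{i+1} y_i) is linear in t.
With t=0 it equals 49; the coefficient of t is -3 (from the two edges through A).
So -3·t + 49 = 2·33.5 = 67 ⇒ t = -6.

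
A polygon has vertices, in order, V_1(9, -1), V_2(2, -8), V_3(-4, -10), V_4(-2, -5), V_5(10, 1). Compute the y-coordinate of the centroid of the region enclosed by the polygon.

-458/93

Apply the shoelace (surveyor's) formula. First the cross-terms c_i = x_i·y_{i+1} − x_{i+1}·y_i:
  -70, -52, 0, 48, -19  ⇒  2A = -93, A = -46.5.
Then Σ (y_i + y_{i+1})·c_i = 1374, so ȳ = 1374 / (6·(-46.5)) = -458/93.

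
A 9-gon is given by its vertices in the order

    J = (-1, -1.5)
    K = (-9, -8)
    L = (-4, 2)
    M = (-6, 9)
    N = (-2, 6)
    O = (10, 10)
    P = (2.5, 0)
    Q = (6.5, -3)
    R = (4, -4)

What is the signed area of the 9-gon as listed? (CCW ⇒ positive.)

-117

Apply the shoelace formula: 2A = Σ (x_i·y_{i+1} − x_{i+1}·y_i), indices taken mod 9.
Cross-terms: -5.5, -50, -24, -18, -80, -25, -7.5, -14, -10  ⇒  Σ = -234
Signed area = Σ/2 = -117 (negative ⇒ clockwise traversal).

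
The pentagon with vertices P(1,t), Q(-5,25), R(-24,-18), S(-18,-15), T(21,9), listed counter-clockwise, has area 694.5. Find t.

The doubled signed area Σ (x_i y_{i+1} − x_{i+1} y_i) is linear in t.
With t=0 it equals 895; the coefficient of t is 26 (from the two edges through P).
So 26·t + 895 = 2·694.5 = 1389 ⇒ t = 19.

19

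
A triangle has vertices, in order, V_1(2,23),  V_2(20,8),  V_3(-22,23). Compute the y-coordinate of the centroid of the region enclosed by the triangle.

18

Apply the shoelace (surveyor's) formula. First the cross-terms c_i = x_i·y_{i+1} − x_{i+1}·y_i:
  -444, 636, -552  ⇒  2A = -360, A = -180.
Then Σ (y_i + y_{i+1})·c_i = -19440, so ȳ = -19440 / (6·(-180)) = 18.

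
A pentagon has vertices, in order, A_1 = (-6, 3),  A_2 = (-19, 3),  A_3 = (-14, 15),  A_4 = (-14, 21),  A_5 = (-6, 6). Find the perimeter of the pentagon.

|A_1A_2| = √((-13)² + (0)²) = √169 = 13
|A_2A_3| = √((5)² + (12)²) = √169 = 13
|A_3A_4| = √((0)² + (6)²) = √36 = 6
|A_4A_5| = √((8)² + (-15)²) = √289 = 17
|A_5A_1| = √((0)² + (-3)²) = √9 = 3
Perimeter = 13 + 13 + 6 + 17 + 3 = 52.

52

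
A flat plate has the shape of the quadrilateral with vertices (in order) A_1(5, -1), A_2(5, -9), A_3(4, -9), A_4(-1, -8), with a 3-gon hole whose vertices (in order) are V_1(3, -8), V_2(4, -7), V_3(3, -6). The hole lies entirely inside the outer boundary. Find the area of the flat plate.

23.5

Outer boundary:
Apply the surveyor's formula: 2A = Σ (x_i·y_{i+1} − x_{i+1}·y_i), indices taken mod 4.
Σ = (-40) + (-9) + (-41) + (41) = -49
Area = |Σ|/2 = 24.5.
Hole:
Apply the shoelace formula: 2A = Σ (x_i·y_{i+1} − x_{i+1}·y_i), indices taken mod 3.
Σ = (11) + (-3) + (-6) = 2
Area = |Σ|/2 = 1.
Net area = 24.5 − 1 = 23.5.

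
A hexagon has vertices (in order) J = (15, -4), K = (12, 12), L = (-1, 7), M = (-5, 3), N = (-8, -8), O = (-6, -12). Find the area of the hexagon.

Apply Gauss's area formula: 2A = Σ (x_i·y_{i+1} − x_{i+1}·y_i), indices taken mod 6.
Σ = (228) + (96) + (32) + (64) + (48) + (204) = 672
Area = |Σ|/2 = 336.

336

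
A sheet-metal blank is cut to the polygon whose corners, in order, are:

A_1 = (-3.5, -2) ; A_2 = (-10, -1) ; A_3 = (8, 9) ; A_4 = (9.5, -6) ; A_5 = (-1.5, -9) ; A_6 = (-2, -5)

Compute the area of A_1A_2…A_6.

Σ = (-16.5) + (-82) + (-133.5) + (-94.5) + (-10.5) + (-13.5) = -350.5
Area = |Σ|/2 = 175.25.

175.25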